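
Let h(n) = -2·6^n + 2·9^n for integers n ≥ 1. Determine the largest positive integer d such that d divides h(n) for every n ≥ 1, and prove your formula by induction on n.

Computing the first values: h(1) = 6 and h(2) = 90; gcd(6, 90) = 6, so d ≤ 6.
We prove 6 | -2·6^n + 2·9^n for all n ≥ 1 by induction on n.
Base case (n = 1): h(1) = 6 = 6·(1), so 6 | h(1).
Inductive step: assume the claim holds for n = r, i.e. 6 | h(r). Then
h(r+1) − 9·h(r) = (-2·6^(r+1) + 2·9^(r+1)) − 9·(-2·6^r + 2·9^r) = (-2)·6^r·(6 − 9) = (6)·6^r. Since 6 | h(r) by the inductive hypothesis, 6 | 9·h(r); and 6 | 6 since 6 = 6·1. Therefore 6 | h(r+1).
By the principle of mathematical induction, the result holds for all n ≥ 1.
Therefore the largest such d is 6.

d = 6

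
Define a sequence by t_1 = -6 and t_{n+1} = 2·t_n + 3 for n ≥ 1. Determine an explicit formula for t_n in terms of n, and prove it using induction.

t_n = -3·2^(n - 1) - 3

Computing the first terms: t_1 = -6, t_2 = -9, t_3 = -15. This suggests t_n = -3·2^(n - 1) - 3.
For the base case n = 1: the formula gives -6 = -6 = t_1.
Suppose the result is true for n = r, so t_r = -3·2^(r - 1) - 3.
Then t_{r+1} = 2·t_r + 3 = 2·(-3·2^(r - 1) - 3) + 3 = -3·2^r - 3 = -3·2^((r+1) - 1) - 3,
which is the claimed formula at n = r+1.
By induction, the statement is established for all n ≥ 1.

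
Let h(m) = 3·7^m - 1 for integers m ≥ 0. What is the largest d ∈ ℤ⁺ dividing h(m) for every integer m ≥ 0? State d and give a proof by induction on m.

d = 2

Computing the first values: h(0) = 2 and h(1) = 20; gcd(2, 20) = 2, so d ≤ 2.
We prove 2 | 3·7^m - 1 for all m ≥ 0 by induction on m.
Base case (m = 0): h(0) = 2 = 2·(1), so 2 | h(0).
Inductive step: assume the claim holds for m = j, i.e. 2 | h(j). Then
h(j+1) = 3·7^(j+1) - 1 = 7·(3·7^j - 1) + 6 = 7·h(j) + 6. The first term is divisible by 2 by the inductive hypothesis, and 6 is divisible by 2. Hence 2 | h(j+1).
This completes the induction.
Therefore the largest such d is 2.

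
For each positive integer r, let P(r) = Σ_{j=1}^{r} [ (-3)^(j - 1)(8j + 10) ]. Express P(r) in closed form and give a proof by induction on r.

We claim P(r) = -(-3)^r(2r + 3) + 3 for all r ≥ 1.
When r = 1: P(1) = 18, and the closed form gives 18. They agree.
Inductive step: suppose the statement holds for some j ≥ 1, so P(j) = -(-3)^j(2j + 3) + 3.
Then P(j+1) = P(j) + ((-3)^j(8j + 18)) = (-(-3)^j(2j + 3) + 3) + ((-3)^j(8j + 18)).
Simplifying, P(j+1) = 6(-3)^j·j + 15(-3)^j + 3 = -(-3)^(j+1)(2(j+1) + 3) + 3,
which is the closed form with r = j+1.
By the principle of mathematical induction, the result holds for all r ≥ 1.

P(r) = -(-3)^r(2r + 3) + 3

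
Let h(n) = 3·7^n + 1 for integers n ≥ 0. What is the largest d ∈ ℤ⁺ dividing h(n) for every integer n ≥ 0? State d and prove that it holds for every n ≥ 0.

Computing the first values: h(0) = 4 and h(1) = 22; gcd(4, 22) = 2, so d ≤ 2.
We prove 2 | 3·7^n + 1 for all n ≥ 0 by induction on n.
For the base case n = 0: h(0) = 4 = 2·(2), so 2 | h(0).
Inductive step: suppose the statement holds for some i ≥ 0, i.e. 2 | h(i). Then
h(i+1) = 3·7^(i+1) + 1 = 7·(3·7^i + 1) - 6 = 7·h(i) - 6. The first term is divisible by 2 by the inductive hypothesis, and -6 is divisible by 2. Hence 2 | h(i+1).
This completes the induction.
Therefore the largest such d is 2.

d = 2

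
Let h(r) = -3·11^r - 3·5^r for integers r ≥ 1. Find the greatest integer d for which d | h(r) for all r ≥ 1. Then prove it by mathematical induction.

d = 6

Computing the first values: h(1) = -48 and h(2) = -438; gcd(-48, -438) = 6, so d ≤ 6.
We prove 6 | -3·11^r - 3·5^r for all r ≥ 1 by induction on r.
Base step (r = 1): h(1) = -48 = 6·(-8), so 6 | h(1).
Inductive step: assume the claim holds for r = p, i.e. 6 | h(p). Then
h(p+1) − 11·h(p) = (-3·11^(p+1) - 3·5^(p+1)) − 11·(-3·11^p - 3·5^p) = (-3)·5^p·(5 − 11) = (18)·5^p. Since 6 | h(p) by the inductive hypothesis, 6 | 11·h(p); and 6 | 18 since 18 = 6·3. Therefore 6 | h(p+1).
By induction, the statement is established for all r ≥ 1.
Therefore the largest such d is 6.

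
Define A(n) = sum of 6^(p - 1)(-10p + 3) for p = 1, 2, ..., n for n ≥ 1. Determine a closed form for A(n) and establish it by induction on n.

A(n) = 6^n(-2n + 1) - 1

We claim A(n) = 6^n(-2n + 1) - 1 for all n ≥ 1.
For the base case n = 1: A(1) = -7, and the closed form gives -7. They agree.
Inductive step: suppose the statement holds for some p ≥ 1, so A(p) = 6^p(-2p + 1) - 1.
Then A(p+1) = A(p) + (6^p(-10p - 7)) = (6^p(-2p + 1) - 1) + (6^p(-10p - 7)).
Simplifying, A(p+1) = -12·6^p·p - 6·6^p - 1 = 6^(p+1)(-2(p+1) + 1) - 1,
which is the closed form with n = p+1.
Hence, by induction on n, the claim holds for every n ≥ 1.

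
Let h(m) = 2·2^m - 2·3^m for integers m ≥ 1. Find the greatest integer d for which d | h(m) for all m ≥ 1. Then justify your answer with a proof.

Computing the first values: h(1) = -2 and h(2) = -10; gcd(-2, -10) = 2, so d ≤ 2.
We prove 2 | 2·2^m - 2·3^m for all m ≥ 1 by induction on m.
Base case (m = 1): h(1) = -2 = 2·(-1), so 2 | h(1).
Suppose the result is true for m = p, i.e. 2 | h(p). Then
h(p+1) − 3·h(p) = (2·2^(p+1) - 2·3^(p+1)) − 3·(2·2^p - 2·3^p) = (2)·2^p·(2 − 3) = (-2)·2^p. Since 2 | h(p) by the inductive hypothesis, 2 | 3·h(p); and 2 | -2 since -2 = 2·-1. Therefore 2 | h(p+1).
Hence, by induction on m, the claim holds for every m ≥ 1.
Therefore the largest such d is 2.

d = 2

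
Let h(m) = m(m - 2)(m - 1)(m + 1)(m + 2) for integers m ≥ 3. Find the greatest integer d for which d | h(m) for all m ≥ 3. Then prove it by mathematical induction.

Computing the first values: h(3) = 120 and h(4) = 720; gcd(120, 720) = 120, so d ≤ 120.
We prove 120 | m(m - 2)(m - 1)(m + 1)(m + 2) for all m ≥ 3 by induction on m.
Base case (m = 3): h(3) = 120 = 120·(1), so 120 | h(3).
Suppose the result is true for m = k, i.e. 120 | h(k). Then
h(k+1) − h(k) = (k-1)·k·(k+1)·(k+2)·(k+3) − (k-2)·(k-1)·k·(k+1)·(k+2) = (k-1)·k·(k+1)·(k+2)·[(k+3) − (k-2)] = 5·(k-1)·k·(k+1)·(k+2). The product of 4 consecutive integers is divisible by (4)! = 24, so h(k+1) − h(k) is divisible by 5·24 = 120. By the inductive hypothesis 120 | h(k), hence 120 | h(k+1).
By induction, the statement is established for all m ≥ 3.
Therefore the largest such d is 120.

d = 120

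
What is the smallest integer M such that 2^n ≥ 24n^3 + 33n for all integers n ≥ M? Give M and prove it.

M = 17

At n = 16: 65536 < 98832, so the inequality fails and M ≥ 17. We prove 2^n ≥ 24n^3 + 33n for all n ≥ 17.
Base step (n = 17): 2^n = 131072 and 24n^3 + 33n = 118473, so 131072 ≥ 118473.
Suppose the result is true for n = r, so 2^r ≥ 24r^3 + 33r.
Then 2^(r + 1) = 2·(2^r) ≥ 2·(24r^3 + 33r).
Also, for r ≥ 17 we have 2·(24r^3 + 33r) ≥ 24(r+1)^3 + 33(r+1), since 2·(24r^3 + 33r) − (24(r+1)^3 + 33(r+1)) = 24r^3 - 72r^2 - 39r - 57, which is nonnegative for all r ≥ 17.
Combining, 2^(r + 1) ≥ 24(r+1)^3 + 33(r+1).
Hence, by induction on n, the claim holds for every n ≥ 17.
Hence the smallest such M is 17.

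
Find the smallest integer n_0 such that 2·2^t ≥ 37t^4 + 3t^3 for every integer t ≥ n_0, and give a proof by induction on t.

n_0 = 23

At t = 22: 8388608 < 8699416, so the inequality fails and n_0 ≥ 23. We prove 2·2^t ≥ 37t^4 + 3t^3 for all t ≥ 23.
For the base case t = 23: 2·2^t = 16777216 and 37t^4 + 3t^3 = 10390618, so 16777216 ≥ 10390618.
Inductive step: suppose the statement holds for some j ≥ 23, so 2·2^j ≥ 37j^4 + 3j^3.
Then 2·2^(j + 1) = 2·(2·2^j) ≥ 2·(37j^4 + 3j^3).
Also, for j ≥ 23 we have 2·(37j^4 + 3j^3) ≥ 37(j+1)^4 + 3(j+1)^3, since 2·(37j^4 + 3j^3) − (37(j+1)^4 + 3(j+1)^3) = 37j^4 - 145j^3 - 231j^2 - 157j - 40, which is nonnegative for all j ≥ 23.
Combining, 2·2^(j + 1) ≥ 37(j+1)^4 + 3(j+1)^3.
By the principle of mathematical induction, the result holds for all t ≥ 23.
Hence the smallest such n_0 is 23.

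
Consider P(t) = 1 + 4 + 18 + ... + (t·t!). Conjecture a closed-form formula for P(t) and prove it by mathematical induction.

P(t) = (t + 1)! - 1

We claim P(t) = (t + 1)! - 1 for all t ≥ 1.
Base case (t = 1): P(1) = 1, and the closed form gives 1. They agree.
Inductive step: assume the claim holds for t = m, so P(m) = (m + 1)! - 1.
Then P(m+1) = P(m) + ((m + 1)(m + 1)!) = ((m + 1)! - 1) + ((m + 1)(m + 1)!).
Simplifying, P(m+1) = ((m+1) + 1)! - 1,
which is the closed form with t = m+1.
This completes the induction.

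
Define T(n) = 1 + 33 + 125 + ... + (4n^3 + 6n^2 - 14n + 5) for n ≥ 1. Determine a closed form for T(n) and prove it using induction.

We claim T(n) = n(n^3 + 4n^2 - 3n - 1) for all n ≥ 1.
Base step (n = 1): T(1) = 1, and the closed form gives 1. They agree.
Inductive step: assume the claim holds for n = j, so T(j) = j(j^3 + 4j^2 - 3j - 1).
Then T(j+1) = T(j) + (4j^3 + 18j^2 + 10j + 1) = (j(j^3 + 4j^2 - 3j - 1)) + (4j^3 + 18j^2 + 10j + 1).
Simplifying, T(j+1) = (j + 1)(j^3 + 7j^2 + 8j + 1) = (j+1)((j+1)^3 + 4(j+1)^2 - 3(j+1) - 1),
which is the closed form with n = j+1.
This completes the induction.

T(n) = n(n^3 + 4n^2 - 3n - 1)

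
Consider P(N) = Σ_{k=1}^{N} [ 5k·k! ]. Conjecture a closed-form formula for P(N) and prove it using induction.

P(N) = 5(N + 1)! - 5

We claim P(N) = 5(N + 1)! - 5 for all N ≥ 1.
When N = 1: P(1) = 5, and the closed form gives 5. They agree.
Suppose the result is true for N = k, so P(k) = 5(k + 1)! - 5.
Then P(k+1) = P(k) + (5(k + 1)(k + 1)!) = (5(k + 1)! - 5) + (5(k + 1)(k + 1)!).
Simplifying, P(k+1) = 5((k+1) + 1)! - 5,
which is the closed form with N = k+1.
By induction, the statement is established for all N ≥ 1.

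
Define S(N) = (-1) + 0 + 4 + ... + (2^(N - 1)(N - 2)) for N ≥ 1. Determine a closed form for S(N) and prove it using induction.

S(N) = 2^N(N - 3) + 3

We claim S(N) = 2^N(N - 3) + 3 for all N ≥ 1.
Base step (N = 1): S(1) = -1, and the closed form gives -1. They agree.
Inductive step: assume the claim holds for N = j, so S(j) = 2^j(j - 3) + 3.
Then S(j+1) = S(j) + (2^j(j - 1)) = (2^j(j - 3) + 3) + (2^j(j - 1)).
Simplifying, S(j+1) = 2^(j + 1)j - 2^(j + 2) + 3 = 2^(j+1)((j+1) - 3) + 3,
which is the closed form with N = j+1.
By induction, the statement is established for all N ≥ 1.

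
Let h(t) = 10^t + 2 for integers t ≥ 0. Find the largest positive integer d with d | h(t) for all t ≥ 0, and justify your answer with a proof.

Computing the first values: h(0) = 3 and h(1) = 12; gcd(3, 12) = 3, so d ≤ 3.
We prove 3 | 10^t + 2 for all t ≥ 0 by induction on t.
Base step (t = 0): h(0) = 3 = 3·(1), so 3 | h(0).
Inductive step: assume the claim holds for t = r, i.e. 3 | h(r). Then
h(r+1) = 10^(r+1) + 2 = 10·(10^r + 2) - 18 = 10·h(r) - 18. The first term is divisible by 3 by the inductive hypothesis, and -18 is divisible by 3. Hence 3 | h(r+1).
By the principle of mathematical induction, the result holds for all t ≥ 0.
Therefore the largest such d is 3.

d = 3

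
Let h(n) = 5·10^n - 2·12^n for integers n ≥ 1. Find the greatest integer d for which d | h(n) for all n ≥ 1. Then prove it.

d = 2

Computing the first values: h(1) = 26 and h(2) = 212; gcd(26, 212) = 2, so d ≤ 2.
We prove 2 | 5·10^n - 2·12^n for all n ≥ 1 by induction on n.
For the base case n = 1: h(1) = 26 = 2·(13), so 2 | h(1).
Inductive step: assume the claim holds for n = p, i.e. 2 | h(p). Then
h(p+1) − 12·h(p) = (5·10^(p+1) - 2·12^(p+1)) − 12·(5·10^p - 2·12^p) = (5)·10^p·(10 − 12) = (-10)·10^p. Since 2 | h(p) by the inductive hypothesis, 2 | 12·h(p); and 2 | -10 since -10 = 2·-5. Therefore 2 | h(p+1).
By induction, the statement is established for all n ≥ 1.
Therefore the largest such d is 2.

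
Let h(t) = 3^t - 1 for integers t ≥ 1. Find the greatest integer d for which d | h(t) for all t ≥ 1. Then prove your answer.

Computing the first values: h(1) = 2 and h(2) = 8; gcd(2, 8) = 2, so d ≤ 2.
We prove 2 | 3^t - 1 for all t ≥ 1 by induction on t.
For the base case t = 1: h(1) = 2 = 2·(1), so 2 | h(1).
Suppose the result is true for t = j, i.e. 2 | h(j). Then
3^{j+1} − 1^{j+1} = 3·3^j − 1·1^j = 3·(3^j − 1^j) + (2)·1^j. The first term is divisible by 2 by the inductive hypothesis, and the second term (2)·1^j is divisible by 2 since 2 | 2. Hence 2 | h(j+1).
By induction, the statement is established for all t ≥ 1.
Therefore the largest such d is 2.

d = 2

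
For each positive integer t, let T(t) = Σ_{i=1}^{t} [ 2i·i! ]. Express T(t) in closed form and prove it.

T(t) = 2(t + 1)! - 2

We claim T(t) = 2(t + 1)! - 2 for all t ≥ 1.
When t = 1: T(1) = 2, and the closed form gives 2. They agree.
Inductive step: assume the claim holds for t = i, so T(i) = 2(i + 1)! - 2.
Then T(i+1) = T(i) + (2(i + 1)(i + 1)!) = (2(i + 1)! - 2) + (2(i + 1)(i + 1)!).
Simplifying, T(i+1) = 2((i+1) + 1)! - 2,
which is the closed form with t = i+1.
This completes the induction.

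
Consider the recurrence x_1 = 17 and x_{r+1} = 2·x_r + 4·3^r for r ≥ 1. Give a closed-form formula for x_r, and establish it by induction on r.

x_r = 5·2^(r - 1) + 4·3^r

Computing the first terms: x_1 = 17, x_2 = 46, x_3 = 128. This suggests x_r = 5·2^(r - 1) + 4·3^r.
Base step (r = 1): the formula gives 17 = 17 = x_1.
Inductive step: assume the claim holds for r = i, so x_i = 5·2^(i - 1) + 4·3^i.
Then x_{i+1} = 2·x_i + 4·3^i = 2·(5·2^(i - 1) + 4·3^i) + 4·3^i = 5·2^i + 4·3^(i + 1) = 5·2^((i+1) - 1) + 4·3^(i+1),
which is the claimed formula at r = i+1.
By induction, the statement is established for all r ≥ 1.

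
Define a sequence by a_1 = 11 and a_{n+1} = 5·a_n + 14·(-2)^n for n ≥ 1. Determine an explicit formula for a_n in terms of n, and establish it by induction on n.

a_n = (-2)^(n + 1) + 7·5^(n - 1)

Computing the first terms: a_1 = 11, a_2 = 27, a_3 = 191. This suggests a_n = (-2)^(n + 1) + 7·5^(n - 1).
For the base case n = 1: the formula gives 11 = 11 = a_1.
Suppose the result is true for n = r, so a_r = (-2)^(r + 1) + 7·5^(r - 1).
Then a_{r+1} = 5·a_r + 14·(-2)^r = 5·((-2)^(r + 1) + 7·5^(r - 1)) + 14·(-2)^r = (-2)^(r + 2) + 7·5^r = (-2)^((r+1) + 1) + 7·5^((r+1) - 1),
which is the claimed formula at n = r+1.
This completes the induction.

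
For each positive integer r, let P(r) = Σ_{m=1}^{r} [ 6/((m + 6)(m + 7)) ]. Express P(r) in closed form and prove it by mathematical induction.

We claim P(r) = 6r/(7(r + 7)) for all r ≥ 1.
When r = 1: P(1) = 3/28, and the closed form gives 3/28. They agree.
Inductive step: suppose the statement holds for some m ≥ 1, so P(m) = 6m/(7(m + 7)).
Then P(m+1) = P(m) + (6/((m + 7)(m + 8))) = (6m/(7(m + 7))) + (6/((m + 7)(m + 8))).
Simplifying, P(m+1) = 6(m + 1)/(7(m + 8)) = 6(m+1)/(7((m+1) + 7)),
which is the closed form with r = m+1.
By induction, the statement is established for all r ≥ 1.

P(r) = 6r/(7(r + 7))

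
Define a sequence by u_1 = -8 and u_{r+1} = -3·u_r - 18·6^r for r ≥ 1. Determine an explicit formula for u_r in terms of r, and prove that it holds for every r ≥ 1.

u_r = 4(-3)^(r - 1) - 2·6^r

Computing the first terms: u_1 = -8, u_2 = -84, u_3 = -396. This suggests u_r = 4(-3)^(r - 1) - 2·6^r.
For the base case r = 1: the formula gives -8 = -8 = u_1.
Suppose the result is true for r = i, so u_i = 4(-3)^(i - 1) - 2·6^i.
Then u_{i+1} = -3·u_i - 18·6^i = -3·(4(-3)^(i - 1) - 2·6^i) - 18·6^i = 4(-3)^i - 2·6^(i + 1) = 4(-3)^((i+1) - 1) - 2·6^(i+1),
which is the claimed formula at r = i+1.
By induction, the statement is established for all r ≥ 1.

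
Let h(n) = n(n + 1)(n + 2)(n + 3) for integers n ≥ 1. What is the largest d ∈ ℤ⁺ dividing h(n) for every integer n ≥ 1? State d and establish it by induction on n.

Computing the first values: h(1) = 24 and h(2) = 120; gcd(24, 120) = 24, so d ≤ 24.
We prove 24 | n(n + 1)(n + 2)(n + 3) for all n ≥ 1 by induction on n.
Base step (n = 1): h(1) = 24 = 24·(1), so 24 | h(1).
Inductive step: suppose the statement holds for some j ≥ 1, i.e. 24 | h(j). Then
h(j+1) − h(j) = (j+1)·(j+2)·(j+3)·(j+4) − j·(j+1)·(j+2)·(j+3) = (j+1)·(j+2)·(j+3)·[(j+4) − j] = 4·(j+1)·(j+2)·(j+3). The product of 3 consecutive integers is divisible by (3)! = 6, so h(j+1) − h(j) is divisible by 4·6 = 24. By the inductive hypothesis 24 | h(j), hence 24 | h(j+1).
This completes the induction.
Therefore the largest such d is 24.

d = 24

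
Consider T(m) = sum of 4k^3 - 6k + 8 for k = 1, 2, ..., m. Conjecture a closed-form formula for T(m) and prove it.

T(m) = m(m^3 + 2m^2 - 2m + 5)

We claim T(m) = m(m^3 + 2m^2 - 2m + 5) for all m ≥ 1.
Base step (m = 1): T(1) = 6, and the closed form gives 6. They agree.
Inductive step: assume the claim holds for m = k, so T(k) = k(k^3 + 2k^2 - 2k + 5).
Then T(k+1) = T(k) + (-6k + 4(k + 1)^3 + 2) = (k(k^3 + 2k^2 - 2k + 5)) + (-6k + 4(k + 1)^3 + 2).
Simplifying, T(k+1) = (k + 1)(k^3 + 5k^2 + 5k + 6) = (k+1)((k+1)^3 + 2(k+1)^2 - 2(k+1) + 5),
which is the closed form with m = k+1.
By induction, the statement is established for all m ≥ 1.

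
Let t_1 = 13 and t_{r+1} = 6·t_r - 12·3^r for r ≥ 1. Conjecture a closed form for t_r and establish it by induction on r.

t_r = 4·3^r + 6^(r - 1)

Computing the first terms: t_1 = 13, t_2 = 42, t_3 = 144. This suggests t_r = 4·3^r + 6^(r - 1).
Base step (r = 1): the formula gives 13 = 13 = t_1.
Suppose the result is true for r = k, so t_k = 4·3^k + 6^(k - 1).
Then t_{k+1} = 6·t_k - 12·3^k = 6·(4·3^k + 6^(k - 1)) - 12·3^k = 4·3^(k + 1) + 6^k = 4·3^(k+1) + 6^((k+1) - 1),
which is the claimed formula at r = k+1.
By induction, the statement is established for all r ≥ 1.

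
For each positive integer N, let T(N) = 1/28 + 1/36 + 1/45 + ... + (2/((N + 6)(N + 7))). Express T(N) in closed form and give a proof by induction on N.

We claim T(N) = 2N/(7(N + 7)) for all N ≥ 1.
Base step (N = 1): T(1) = 1/28, and the closed form gives 1/28. They agree.
Inductive step: assume the claim holds for N = i, so T(i) = 2i/(7(i + 7)).
Then T(i+1) = T(i) + (2/((i + 7)(i + 8))) = (2i/(7(i + 7))) + (2/((i + 7)(i + 8))).
Simplifying, T(i+1) = 2(i + 1)/(7(i + 8)) = 2(i+1)/(7((i+1) + 7)),
which is the closed form with N = i+1.
Hence, by induction on N, the claim holds for every N ≥ 1.

T(N) = 2N/(7(N + 7))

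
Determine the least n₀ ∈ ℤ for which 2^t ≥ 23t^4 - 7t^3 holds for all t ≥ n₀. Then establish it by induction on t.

n₀ = 23

At t = 22: 4194304 < 5313352, so the inequality fails and n₀ ≥ 23. We prove 2^t ≥ 23t^4 - 7t^3 for all t ≥ 23.
Base case (t = 23): 2^t = 8388608 and 23t^4 - 7t^3 = 6351174, so 8388608 ≥ 6351174.
Inductive step: suppose the statement holds for some j ≥ 23, so 2^j ≥ 23j^4 - 7j^3.
Then 2^(j + 1) = 2·(2^j) ≥ 2·(23j^4 - 7j^3).
Also, for j ≥ 23 we have 2·(23j^4 - 7j^3) ≥ 23(j+1)^4 - 7(j+1)^3, since 2·(23j^4 - 7j^3) − (23(j+1)^4 - 7(j+1)^3) = 23j^4 - 99j^3 - 117j^2 - 71j - 16, which is nonnegative for all j ≥ 23.
Combining, 2^(j + 1) ≥ 23(j+1)^4 - 7(j+1)^3.
By induction, the statement is established for all t ≥ 23.
Hence the smallest such n₀ is 23.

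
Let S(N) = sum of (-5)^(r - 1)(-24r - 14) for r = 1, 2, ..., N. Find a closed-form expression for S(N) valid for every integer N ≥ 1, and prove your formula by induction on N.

We claim S(N) = (-5)^N(4N + 3) - 3 for all N ≥ 1.
For the base case N = 1: S(1) = -38, and the closed form gives -38. They agree.
For the inductive step, assume it holds for an arbitrary r ≥ 1, so S(r) = (-5)^r(4r + 3) - 3.
Then S(r+1) = S(r) + ((-5)^r(-24r - 38)) = ((-5)^r(4r + 3) - 3) + ((-5)^r(-24r - 38)).
Simplifying, S(r+1) = -20(-5)^r·r - 35(-5)^r - 3 = (-5)^(r+1)(4(r+1) + 3) - 3,
which is the closed form with N = r+1.
By the principle of mathematical induction, the result holds for all N ≥ 1.

S(N) = (-5)^N(4N + 3) - 3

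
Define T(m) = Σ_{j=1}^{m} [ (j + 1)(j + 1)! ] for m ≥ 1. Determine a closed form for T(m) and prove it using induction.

T(m) = (m + 2)! - 2

We claim T(m) = (m + 2)! - 2 for all m ≥ 1.
Base step (m = 1): T(1) = 4, and the closed form gives 4. They agree.
For the inductive step, assume it holds for an arbitrary j ≥ 1, so T(j) = (j + 2)! - 2.
Then T(j+1) = T(j) + ((j + 2)(j + 2)!) = ((j + 2)! - 2) + ((j + 2)(j + 2)!).
Simplifying, T(j+1) = ((j+1) + 2)! - 2,
which is the closed form with m = j+1.
By the principle of mathematical induction, the result holds for all m ≥ 1.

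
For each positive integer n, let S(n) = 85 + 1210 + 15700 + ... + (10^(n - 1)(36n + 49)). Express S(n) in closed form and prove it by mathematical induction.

We claim S(n) = 10^n(4n + 5) - 5 for all n ≥ 1.
Base step (n = 1): S(1) = 85, and the closed form gives 85. They agree.
Suppose the result is true for n = j, so S(j) = 10^j(4j + 5) - 5.
Then S(j+1) = S(j) + (10^j(36j + 85)) = (10^j(4j + 5) - 5) + (10^j(36j + 85)).
Simplifying, S(j+1) = 40·10^j·j + 90·10^j - 5 = 10^(j+1)(4(j+1) + 5) - 5,
which is the closed form with n = j+1.
By the principle of mathematical induction, the result holds for all n ≥ 1.

S(n) = 10^n(4n + 5) - 5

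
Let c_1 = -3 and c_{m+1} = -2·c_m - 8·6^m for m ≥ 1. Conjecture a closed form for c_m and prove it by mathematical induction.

Computing the first terms: c_1 = -3, c_2 = -42, c_3 = -204. This suggests c_m = 3(-2)^(m - 1) - 6^m.
Base step (m = 1): the formula gives -3 = -3 = c_1.
Inductive step: assume the claim holds for m = j, so c_j = 3(-2)^(j - 1) - 6^j.
Then c_{j+1} = -2·c_j - 8·6^j = -2·(3(-2)^(j - 1) - 6^j) - 8·6^j = 3(-2)^j - 6^(j + 1) = 3(-2)^((j+1) - 1) - 6^(j+1),
which is the claimed formula at m = j+1.
Hence, by induction on m, the claim holds for every m ≥ 1.

c_m = 3(-2)^(m - 1) - 6^m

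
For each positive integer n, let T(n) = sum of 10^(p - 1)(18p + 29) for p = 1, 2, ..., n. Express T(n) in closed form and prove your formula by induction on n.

We claim T(n) = 10^n(2n + 3) - 3 for all n ≥ 1.
When n = 1: T(1) = 47, and the closed form gives 47. They agree.
For the inductive step, assume it holds for an arbitrary p ≥ 1, so T(p) = 10^p(2p + 3) - 3.
Then T(p+1) = T(p) + (10^p(18p + 47)) = (10^p(2p + 3) - 3) + (10^p(18p + 47)).
Simplifying, T(p+1) = 20·10^p·p + 50·10^p - 3 = 10^(p+1)(2(p+1) + 3) - 3,
which is the closed form with n = p+1.
This completes the induction.

T(n) = 10^n(2n + 3) - 3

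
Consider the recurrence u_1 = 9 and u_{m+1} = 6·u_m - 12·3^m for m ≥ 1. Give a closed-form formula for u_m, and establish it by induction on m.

u_m = 4·3^m - 3·6^(m - 1)

Computing the first terms: u_1 = 9, u_2 = 18, u_3 = 0. This suggests u_m = 4·3^m - 3·6^(m - 1).
For the base case m = 1: the formula gives 9 = 9 = u_1.
Suppose the result is true for m = i, so u_i = 4·3^i - 3·6^(i - 1).
Then u_{i+1} = 6·u_i - 12·3^i = 6·(4·3^i - 3·6^(i - 1)) - 12·3^i = 4·3^(i + 1) - 3·6^i = 4·3^(i+1) - 3·6^((i+1) - 1),
which is the claimed formula at m = i+1.
This completes the induction.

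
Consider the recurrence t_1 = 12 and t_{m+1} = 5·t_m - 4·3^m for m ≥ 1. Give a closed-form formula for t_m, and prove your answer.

t_m = 2·3^m + 6·5^(m - 1)

Computing the first terms: t_1 = 12, t_2 = 48, t_3 = 204. This suggests t_m = 2·3^m + 6·5^(m - 1).
For the base case m = 1: the formula gives 12 = 12 = t_1.
Inductive step: assume the claim holds for m = r, so t_r = 2·3^r + 6·5^(r - 1).
Then t_{r+1} = 5·t_r - 4·3^r = 5·(2·3^r + 6·5^(r - 1)) - 4·3^r = 2·3^(r + 1) + 6·5^r = 2·3^(r+1) + 6·5^((r+1) - 1),
which is the claimed formula at m = r+1.
Hence, by induction on m, the claim holds for every m ≥ 1.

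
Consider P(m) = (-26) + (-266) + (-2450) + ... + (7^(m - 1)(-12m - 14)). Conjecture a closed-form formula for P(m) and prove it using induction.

P(m) = -2·7^m(m + 1) + 2

We claim P(m) = -2·7^m(m + 1) + 2 for all m ≥ 1.
For the base case m = 1: P(1) = -26, and the closed form gives -26. They agree.
Inductive step: assume the claim holds for m = p, so P(p) = -2·7^p(p + 1) + 2.
Then P(p+1) = P(p) + (7^p(-12p - 26)) = (-2·7^p(p + 1) + 2) + (7^p(-12p - 26)).
Simplifying, P(p+1) = -14·7^p·p - 28·7^p + 2 = -2·7^(p+1)((p+1) + 1) + 2,
which is the closed form with m = p+1.
This completes the induction.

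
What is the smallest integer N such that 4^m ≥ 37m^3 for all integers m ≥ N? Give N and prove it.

At m = 6: 4096 < 7992, so the inequality fails and N ≥ 7. We prove 4^m ≥ 37m^3 for all m ≥ 7.
For the base case m = 7: 4^m = 16384 and 37m^3 = 12691, so 16384 ≥ 12691.
For the inductive step, assume it holds for an arbitrary k ≥ 7, so 4^k ≥ 37k^3.
Then 4^(k + 1) = 4·(4^k) ≥ 4·(37k^3).
Also, for k ≥ 7 we have 4·(37k^3) ≥ 37(k+1)^3, since 4 ≥ (1 + 1/k)^3 for all k ≥ 7.
Combining, 4^(k + 1) ≥ 37(k+1)^3.
Hence, by induction on m, the claim holds for every m ≥ 7.
Hence the smallest such N is 7.

N = 7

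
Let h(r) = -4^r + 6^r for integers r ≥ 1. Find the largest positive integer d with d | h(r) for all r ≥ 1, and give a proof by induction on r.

Computing the first values: h(1) = 2 and h(2) = 20; gcd(2, 20) = 2, so d ≤ 2.
We prove 2 | -4^r + 6^r for all r ≥ 1 by induction on r.
Base case (r = 1): h(1) = 2 = 2·(1), so 2 | h(1).
Inductive step: assume the claim holds for r = m, i.e. 2 | h(m). Then
6^{m+1} − 4^{m+1} = 6·6^m − 4·4^m = 6·(6^m − 4^m) + (2)·4^m. The first term is divisible by 2 by the inductive hypothesis, and the second term (2)·4^m is divisible by 2 since 2 | 2. Hence 2 | h(m+1).
By induction, the statement is established for all r ≥ 1.
Therefore the largest such d is 2.

d = 2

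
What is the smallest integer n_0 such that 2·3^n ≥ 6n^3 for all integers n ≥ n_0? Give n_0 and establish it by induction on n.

At n = 5: 486 < 750, so the inequality fails and n_0 ≥ 6. We prove 2·3^n ≥ 6n^3 for all n ≥ 6.
Base case (n = 6): 2·3^n = 1458 and 6n^3 = 1296, so 1458 ≥ 1296.
For the inductive step, assume it holds for an arbitrary i ≥ 6, so 2·3^i ≥ 6i^3.
Then 2·3^(i + 1) = 3·(2·3^i) ≥ 3·(6i^3).
Also, for i ≥ 6 we have 3·(6i^3) ≥ 6(i+1)^3, since 3 ≥ (1 + 1/i)^3 for all i ≥ 6.
Combining, 2·3^(i + 1) ≥ 6(i+1)^3.
By the principle of mathematical induction, the result holds for all n ≥ 6.
Hence the smallest such n_0 is 6.

n_0 = 6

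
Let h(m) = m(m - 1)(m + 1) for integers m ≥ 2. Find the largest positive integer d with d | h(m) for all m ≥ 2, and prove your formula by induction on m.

d = 6

Computing the first values: h(2) = 6 and h(3) = 24; gcd(6, 24) = 6, so d ≤ 6.
We prove 6 | m(m - 1)(m + 1) for all m ≥ 2 by induction on m.
For the base case m = 2: h(2) = 6 = 6·(1), so 6 | h(2).
For the inductive step, assume it holds for an arbitrary j ≥ 2, i.e. 6 | h(j). Then
h(j+1) − h(j) = j·(j+1)·(j+2) − (j-1)·j·(j+1) = j·(j+1)·[(j+2) − (j-1)] = 3·j·(j+1). The product of 2 consecutive integers is divisible by (2)! = 2, so h(j+1) − h(j) is divisible by 3·2 = 6. By the inductive hypothesis 6 | h(j), hence 6 | h(j+1).
By the principle of mathematical induction, the result holds for all m ≥ 2.
Therefore the largest such d is 6.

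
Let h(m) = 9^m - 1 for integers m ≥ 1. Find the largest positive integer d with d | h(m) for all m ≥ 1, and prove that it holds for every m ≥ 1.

d = 8

Computing the first values: h(1) = 8 and h(2) = 80; gcd(8, 80) = 8, so d ≤ 8.
We prove 8 | 9^m - 1 for all m ≥ 1 by induction on m.
Base case (m = 1): h(1) = 8 = 8·(1), so 8 | h(1).
Inductive step: suppose the statement holds for some k ≥ 1, i.e. 8 | h(k). Then
9^{k+1} − 1^{k+1} = 9·9^k − 1·1^k = 9·(9^k − 1^k) + (8)·1^k. The first term is divisible by 8 by the inductive hypothesis, and the second term (8)·1^k is divisible by 8 since 8 | 8. Hence 8 | h(k+1).
Hence, by induction on m, the claim holds for every m ≥ 1.
Therefore the largest such d is 8.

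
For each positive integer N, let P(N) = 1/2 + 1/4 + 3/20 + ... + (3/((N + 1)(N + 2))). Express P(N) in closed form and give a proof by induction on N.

P(N) = 3N/(2(N + 2))

We claim P(N) = 3N/(2(N + 2)) for all N ≥ 1.
When N = 1: P(1) = 1/2, and the closed form gives 1/2. They agree.
Inductive step: suppose the statement holds for some k ≥ 1, so P(k) = 3k/(2(k + 2)).
Then P(k+1) = P(k) + (3/((k + 2)(k + 3))) = (3k/(2(k + 2))) + (3/((k + 2)(k + 3))).
Simplifying, P(k+1) = 3(k + 1)/(2(k + 3)) = 3(k+1)/(2((k+1) + 2)),
which is the closed form with N = k+1.
Hence, by induction on N, the claim holds for every N ≥ 1.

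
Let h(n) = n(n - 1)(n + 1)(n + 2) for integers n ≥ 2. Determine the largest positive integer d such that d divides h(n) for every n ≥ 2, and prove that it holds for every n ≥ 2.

d = 24

Computing the first values: h(2) = 24 and h(3) = 120; gcd(24, 120) = 24, so d ≤ 24.
We prove 24 | n(n - 1)(n + 1)(n + 2) for all n ≥ 2 by induction on n.
Base step (n = 2): h(2) = 24 = 24·(1), so 24 | h(2).
Inductive step: suppose the statement holds for some p ≥ 2, i.e. 24 | h(p). Then
h(p+1) − h(p) = p·(p+1)·(p+2)·(p+3) − (p-1)·p·(p+1)·(p+2) = p·(p+1)·(p+2)·[(p+3) − (p-1)] = 4·p·(p+1)·(p+2). The product of 3 consecutive integers is divisible by (3)! = 6, so h(p+1) − h(p) is divisible by 4·6 = 24. By the inductive hypothesis 24 | h(p), hence 24 | h(p+1).
Hence, by induction on n, the claim holds for every n ≥ 2.
Therefore the largest such d is 24.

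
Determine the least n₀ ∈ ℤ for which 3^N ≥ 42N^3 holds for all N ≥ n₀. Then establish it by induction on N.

n₀ = 10

At N = 9: 19683 < 30618, so the inequality fails and n₀ ≥ 10. We prove 3^N ≥ 42N^3 for all N ≥ 10.
Base case (N = 10): 3^N = 59049 and 42N^3 = 42000, so 59049 ≥ 42000.
Inductive step: suppose the statement holds for some k ≥ 10, so 3^k ≥ 42k^3.
Then 3^(k + 1) = 3·(3^k) ≥ 3·(42k^3).
Also, for k ≥ 10 we have 3·(42k^3) ≥ 42(k+1)^3, since 3 ≥ (1 + 1/k)^3 for all k ≥ 10.
Combining, 3^(k + 1) ≥ 42(k+1)^3.
By induction, the statement is established for all N ≥ 10.
Hence the smallest such n₀ is 10.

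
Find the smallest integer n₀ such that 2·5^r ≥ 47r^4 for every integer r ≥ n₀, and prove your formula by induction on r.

n₀ = 7

At r = 6: 31250 < 60912, so the inequality fails and n₀ ≥ 7. We prove 2·5^r ≥ 47r^4 for all r ≥ 7.
For the base case r = 7: 2·5^r = 156250 and 47r^4 = 112847, so 156250 ≥ 112847.
For the inductive step, assume it holds for an arbitrary m ≥ 7, so 2·5^m ≥ 47m^4.
Then 2·5^(m + 1) = 5·(2·5^m) ≥ 5·(47m^4).
Also, for m ≥ 7 we have 5·(47m^4) ≥ 47(m+1)^4, since 5 ≥ (1 + 1/m)^4 for all m ≥ 7.
Combining, 2·5^(m + 1) ≥ 47(m+1)^4.
By the principle of mathematical induction, the result holds for all r ≥ 7.
Hence the smallest such n₀ is 7.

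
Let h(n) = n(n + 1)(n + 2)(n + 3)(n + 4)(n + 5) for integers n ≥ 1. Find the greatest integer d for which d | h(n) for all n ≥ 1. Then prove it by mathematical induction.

d = 720

Computing the first values: h(1) = 720 and h(2) = 5040; gcd(720, 5040) = 720, so d ≤ 720.
We prove 720 | n(n + 1)(n + 2)(n + 3)(n + 4)(n + 5) for all n ≥ 1 by induction on n.
Base step (n = 1): h(1) = 720 = 720·(1), so 720 | h(1).
Suppose the result is true for n = i, i.e. 720 | h(i). Then
h(i+1) − h(i) = (i+1)·(i+2)·(i+3)·(i+4)·(i+5)·(i+6) − i·(i+1)·(i+2)·(i+3)·(i+4)·(i+5) = (i+1)·(i+2)·(i+3)·(i+4)·(i+5)·[(i+6) − i] = 6·(i+1)·(i+2)·(i+3)·(i+4)·(i+5). The product of 5 consecutive integers is divisible by (5)! = 120, so h(i+1) − h(i) is divisible by 6·120 = 720. By the inductive hypothesis 720 | h(i), hence 720 | h(i+1).
This completes the induction.
Therefore the largest such d is 720.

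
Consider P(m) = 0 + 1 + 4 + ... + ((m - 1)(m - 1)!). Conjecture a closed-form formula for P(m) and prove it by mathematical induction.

We claim P(m) = m! - 1 for all m ≥ 1.
Base case (m = 1): P(1) = 0, and the closed form gives 0. They agree.
Inductive step: assume the claim holds for m = k, so P(k) = k! - 1.
Then P(k+1) = P(k) + (k·k!) = (k! - 1) + (k·k!).
Simplifying, P(k+1) = (k+1)! - 1,
which is the closed form with m = k+1.
By the principle of mathematical induction, the result holds for all m ≥ 1.

P(m) = m! - 1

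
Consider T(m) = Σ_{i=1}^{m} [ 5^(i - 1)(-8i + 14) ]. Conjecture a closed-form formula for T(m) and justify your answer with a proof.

T(m) = 2·5^m(-m + 2) - 4

We claim T(m) = 2·5^m(-m + 2) - 4 for all m ≥ 1.
When m = 1: T(1) = 6, and the closed form gives 6. They agree.
Inductive step: assume the claim holds for m = i, so T(i) = 2·5^i(-i + 2) - 4.
Then T(i+1) = T(i) + (5^i(-8i + 6)) = (2·5^i(-i + 2) - 4) + (5^i(-8i + 6)).
Simplifying, T(i+1) = -10·5^i·i + 10·5^i - 4 = 2·5^(i+1)(-(i+1) + 2) - 4,
which is the closed form with m = i+1.
This completes the induction.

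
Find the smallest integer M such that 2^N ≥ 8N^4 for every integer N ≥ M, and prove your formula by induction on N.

At N = 20: 1048576 < 1280000, so the inequality fails and M ≥ 21. We prove 2^N ≥ 8N^4 for all N ≥ 21.
For the base case N = 21: 2^N = 2097152 and 8N^4 = 1555848, so 2097152 ≥ 1555848.
For the inductive step, assume it holds for an arbitrary k ≥ 21, so 2^k ≥ 8k^4.
Then 2^(k + 1) = 2·(2^k) ≥ 2·(8k^4).
Also, for k ≥ 21 we have 2·(8k^4) ≥ 8(k+1)^4, since 2 ≥ (1 + 1/k)^4 for all k ≥ 21.
Combining, 2^(k + 1) ≥ 8(k+1)^4.
By induction, the statement is established for all N ≥ 21.
Hence the smallest such M is 21.

M = 21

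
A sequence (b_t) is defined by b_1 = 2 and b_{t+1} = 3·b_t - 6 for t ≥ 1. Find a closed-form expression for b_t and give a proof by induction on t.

Computing the first terms: b_1 = 2, b_2 = 0, b_3 = -6. This suggests b_t = -3^(t - 1) + 3.
Base case (t = 1): the formula gives 2 = 2 = b_1.
Suppose the result is true for t = j, so b_j = -3^(j - 1) + 3.
Then b_{j+1} = 3·b_j - 6 = 3·(-3^(j - 1) + 3) - 6 = -3^j + 3 = -3^((j+1) - 1) + 3,
which is the claimed formula at t = j+1.
Hence, by induction on t, the claim holds for every t ≥ 1.

b_t = -3^(t - 1) + 3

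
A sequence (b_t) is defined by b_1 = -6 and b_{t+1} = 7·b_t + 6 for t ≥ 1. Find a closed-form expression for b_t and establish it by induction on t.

Computing the first terms: b_1 = -6, b_2 = -36, b_3 = -246. This suggests b_t = -5·7^(t - 1) - 1.
When t = 1: the formula gives -6 = -6 = b_1.
For the inductive step, assume it holds for an arbitrary k ≥ 1, so b_k = -5·7^(k - 1) - 1.
Then b_{k+1} = 7·b_k + 6 = 7·(-5·7^(k - 1) - 1) + 6 = -5·7^k - 1 = -5·7^((k+1) - 1) - 1,
which is the claimed formula at t = k+1.
By the principle of mathematical induction, the result holds for all t ≥ 1.

b_t = -5·7^(t - 1) - 1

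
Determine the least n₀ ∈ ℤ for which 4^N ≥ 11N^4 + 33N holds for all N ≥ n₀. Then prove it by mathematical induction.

n₀ = 8

At N = 7: 16384 < 26642, so the inequality fails and n₀ ≥ 8. We prove 4^N ≥ 11N^4 + 33N for all N ≥ 8.
Base case (N = 8): 4^N = 65536 and 11N^4 + 33N = 45320, so 65536 ≥ 45320.
Suppose the result is true for N = i, so 4^i ≥ 11i^4 + 33i.
Then 4^(i + 1) = 4·(4^i) ≥ 4·(11i^4 + 33i).
Also, for i ≥ 8 we have 4·(11i^4 + 33i) ≥ 11(i+1)^4 + 33(i+1), since 4·(11i^4 + 33i) − (11(i+1)^4 + 33(i+1)) = 33i^4 - 44i^3 - 66i^2 + 55i - 44, which is nonnegative for all i ≥ 8.
Combining, 4^(i + 1) ≥ 11(i+1)^4 + 33(i+1).
Hence, by induction on N, the claim holds for every N ≥ 8.
Hence the smallest such n₀ is 8.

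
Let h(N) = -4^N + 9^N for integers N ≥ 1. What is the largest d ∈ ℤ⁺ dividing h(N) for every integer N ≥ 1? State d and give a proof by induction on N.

Computing the first values: h(1) = 5 and h(2) = 65; gcd(5, 65) = 5, so d ≤ 5.
We prove 5 | -4^N + 9^N for all N ≥ 1 by induction on N.
Base step (N = 1): h(1) = 5 = 5·(1), so 5 | h(1).
Inductive step: assume the claim holds for N = p, i.e. 5 | h(p). Then
9^{p+1} − 4^{p+1} = 9·9^p − 4·4^p = 9·(9^p − 4^p) + (5)·4^p. The first term is divisible by 5 by the inductive hypothesis, and the second term (5)·4^p is divisible by 5 since 5 | 5. Hence 5 | h(p+1).
This completes the induction.
Therefore the largest such d is 5.

d = 5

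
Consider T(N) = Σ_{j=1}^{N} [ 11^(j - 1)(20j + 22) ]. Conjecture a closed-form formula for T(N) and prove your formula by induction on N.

T(N) = 2·11^N(N + 1) - 2

We claim T(N) = 2·11^N(N + 1) - 2 for all N ≥ 1.
Base step (N = 1): T(1) = 42, and the closed form gives 42. They agree.
For the inductive step, assume it holds for an arbitrary j ≥ 1, so T(j) = 2·11^j(j + 1) - 2.
Then T(j+1) = T(j) + (11^j(20j + 42)) = (2·11^j(j + 1) - 2) + (11^j(20j + 42)).
Simplifying, T(j+1) = 22·11^j·j + 44·11^j - 2 = 2·11^(j+1)((j+1) + 1) - 2,
which is the closed form with N = j+1.
By the principle of mathematical induction, the result holds for all N ≥ 1.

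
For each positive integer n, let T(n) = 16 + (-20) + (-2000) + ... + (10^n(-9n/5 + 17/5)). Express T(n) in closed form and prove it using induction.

T(n) = 2·10^n(-n + 2) - 4

We claim T(n) = 2·10^n(-n + 2) - 4 for all n ≥ 1.
For the base case n = 1: T(1) = 16, and the closed form gives 16. They agree.
Inductive step: suppose the statement holds for some m ≥ 1, so T(m) = 2·10^m(-m + 2) - 4.
Then T(m+1) = T(m) + (10^m(-18m + 16)) = (2·10^m(-m + 2) - 4) + (10^m(-18m + 16)).
Simplifying, T(m+1) = -20·10^m·m + 20·10^m - 4 = 2·10^(m+1)(-(m+1) + 2) - 4,
which is the closed form with n = m+1.
By induction, the statement is established for all n ≥ 1.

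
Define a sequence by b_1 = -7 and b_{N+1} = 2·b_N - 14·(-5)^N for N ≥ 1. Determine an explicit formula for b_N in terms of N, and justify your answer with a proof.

b_N = 2(-5)^N + 3·2^(N - 1)

Computing the first terms: b_1 = -7, b_2 = 56, b_3 = -238. This suggests b_N = 2(-5)^N + 3·2^(N - 1).
Base case (N = 1): the formula gives -7 = -7 = b_1.
Suppose the result is true for N = r, so b_r = 2(-5)^r + 3·2^(r - 1).
Then b_{r+1} = 2·b_r - 14·(-5)^r = 2·(2(-5)^r + 3·2^(r - 1)) - 14·(-5)^r = 2(-5)^(r + 1) + 3·2^r = 2(-5)^(r+1) + 3·2^((r+1) - 1),
which is the claimed formula at N = r+1.
This completes the induction.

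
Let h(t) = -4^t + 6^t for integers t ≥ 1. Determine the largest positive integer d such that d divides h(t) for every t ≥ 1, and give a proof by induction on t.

d = 2

Computing the first values: h(1) = 2 and h(2) = 20; gcd(2, 20) = 2, so d ≤ 2.
We prove 2 | -4^t + 6^t for all t ≥ 1 by induction on t.
Base case (t = 1): h(1) = 2 = 2·(1), so 2 | h(1).
For the inductive step, assume it holds for an arbitrary p ≥ 1, i.e. 2 | h(p). Then
6^{p+1} − 4^{p+1} = 6·6^p − 4·4^p = 6·(6^p − 4^p) + (2)·4^p. The first term is divisible by 2 by the inductive hypothesis, and the second term (2)·4^p is divisible by 2 since 2 | 2. Hence 2 | h(p+1).
This completes the induction.
Therefore the largest such d is 2.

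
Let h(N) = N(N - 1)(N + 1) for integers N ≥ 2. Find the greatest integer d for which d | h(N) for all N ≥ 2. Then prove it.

d = 6

Computing the first values: h(2) = 6 and h(3) = 24; gcd(6, 24) = 6, so d ≤ 6.
We prove 6 | N(N - 1)(N + 1) for all N ≥ 2 by induction on N.
Base case (N = 2): h(2) = 6 = 6·(1), so 6 | h(2).
For the inductive step, assume it holds for an arbitrary m ≥ 2, i.e. 6 | h(m). Then
h(m+1) − h(m) = m·(m+1)·(m+2) − (m-1)·m·(m+1) = m·(m+1)·[(m+2) − (m-1)] = 3·m·(m+1). The product of 2 consecutive integers is divisible by (2)! = 2, so h(m+1) − h(m) is divisible by 3·2 = 6. By the inductive hypothesis 6 | h(m), hence 6 | h(m+1).
By the principle of mathematical induction, the result holds for all N ≥ 2.
Therefore the largest such d is 6.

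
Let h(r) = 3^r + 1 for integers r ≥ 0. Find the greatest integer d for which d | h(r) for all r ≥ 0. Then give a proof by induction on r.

Computing the first values: h(0) = 2 and h(1) = 4; gcd(2, 4) = 2, so d ≤ 2.
We prove 2 | 3^r + 1 for all r ≥ 0 by induction on r.
For the base case r = 0: h(0) = 2 = 2·(1), so 2 | h(0).
Suppose the result is true for r = p, i.e. 2 | h(p). Then
h(p+1) = 3^(p+1) + 1 = 3·(3^p + 1) - 2 = 3·h(p) - 2. The first term is divisible by 2 by the inductive hypothesis, and -2 is divisible by 2. Hence 2 | h(p+1).
Hence, by induction on r, the claim holds for every r ≥ 0.
Therefore the largest such d is 2.

d = 2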